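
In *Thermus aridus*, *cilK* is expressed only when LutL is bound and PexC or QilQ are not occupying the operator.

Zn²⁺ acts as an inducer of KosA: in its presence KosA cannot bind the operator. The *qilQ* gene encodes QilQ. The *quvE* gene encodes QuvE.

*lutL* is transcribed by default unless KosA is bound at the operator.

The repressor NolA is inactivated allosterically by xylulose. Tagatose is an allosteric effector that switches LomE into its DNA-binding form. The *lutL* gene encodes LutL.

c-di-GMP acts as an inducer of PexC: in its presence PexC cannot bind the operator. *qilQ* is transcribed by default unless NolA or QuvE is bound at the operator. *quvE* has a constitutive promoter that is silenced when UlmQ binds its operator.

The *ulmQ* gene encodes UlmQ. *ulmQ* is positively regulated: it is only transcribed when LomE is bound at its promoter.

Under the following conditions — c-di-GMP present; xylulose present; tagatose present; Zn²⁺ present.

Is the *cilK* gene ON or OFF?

OFF

Zn²⁺ is present, so KosA is inactive.
With no repressor bound, *lutL* is transcribed.
So LutL is produced and active.
c-di-GMP is present, so PexC is inactive.
Xylulose is present, so NolA is inactive.
Tagatose is present, so LomE is active.
No repressor is bound and LomE is active, so *ulmQ* is transcribed.
So UlmQ is produced and active.
With repressor UlmQ bound, *quvE* is not transcribed.
So QuvE is not produced.
With no repressor bound, *qilQ* is transcribed.
So QilQ is produced and active.
With repressor QilQ bound, *cilK* is not transcribed.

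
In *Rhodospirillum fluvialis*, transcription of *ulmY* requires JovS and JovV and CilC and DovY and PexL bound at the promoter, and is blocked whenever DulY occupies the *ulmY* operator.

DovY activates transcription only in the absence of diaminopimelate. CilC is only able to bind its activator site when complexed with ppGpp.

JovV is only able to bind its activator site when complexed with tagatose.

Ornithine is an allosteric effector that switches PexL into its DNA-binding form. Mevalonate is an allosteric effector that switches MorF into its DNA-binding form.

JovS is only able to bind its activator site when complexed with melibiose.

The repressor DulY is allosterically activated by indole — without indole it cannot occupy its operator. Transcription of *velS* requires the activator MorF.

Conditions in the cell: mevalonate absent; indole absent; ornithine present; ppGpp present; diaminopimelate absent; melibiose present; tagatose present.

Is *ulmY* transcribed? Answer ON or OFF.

Indole is absent, so DulY is inactive.
Melibiose is present, so JovS is active.
Tagatose is present, so JovV is active.
ppGpp is present, so CilC is active.
Diaminopimelate is absent, so DovY is active.
Ornithine is present, so PexL is active.
No repressor is bound and JovS and JovV and CilC and DovY and PexL are active, so *ulmY* is transcribed.

ON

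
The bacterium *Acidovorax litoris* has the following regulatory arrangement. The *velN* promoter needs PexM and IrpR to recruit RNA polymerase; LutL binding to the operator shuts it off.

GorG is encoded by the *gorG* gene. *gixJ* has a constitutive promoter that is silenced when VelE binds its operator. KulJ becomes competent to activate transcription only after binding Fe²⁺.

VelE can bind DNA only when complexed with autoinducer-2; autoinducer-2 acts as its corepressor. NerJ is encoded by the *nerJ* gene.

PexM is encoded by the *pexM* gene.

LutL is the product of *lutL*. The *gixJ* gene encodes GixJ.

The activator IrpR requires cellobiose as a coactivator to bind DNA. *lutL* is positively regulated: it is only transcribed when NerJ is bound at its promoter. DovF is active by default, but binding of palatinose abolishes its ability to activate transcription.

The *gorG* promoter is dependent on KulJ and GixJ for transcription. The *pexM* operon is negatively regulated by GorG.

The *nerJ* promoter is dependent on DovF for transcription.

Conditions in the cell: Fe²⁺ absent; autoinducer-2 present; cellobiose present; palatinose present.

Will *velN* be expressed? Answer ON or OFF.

Fe²⁺ is absent, so KulJ is inactive.
Autoinducer-2 is present, so VelE is active.
With repressor VelE bound, *gixJ* is not transcribed.
So GixJ is not produced.
Required activator KulJ is absent, so *gorG* is not transcribed.
So GorG is not produced.
With no repressor bound, *pexM* is transcribed.
So PexM is produced and active.
Cellobiose is present, so IrpR is active.
Palatinose is present, so DovF is inactive.
Required activator DovF is absent, so *nerJ* is not transcribed.
So NerJ is not produced.
Required activator NerJ is absent, so *lutL* is not transcribed.
So LutL is not produced.
No repressor is bound and PexM and IrpR are active, so *velN* is transcribed.

ON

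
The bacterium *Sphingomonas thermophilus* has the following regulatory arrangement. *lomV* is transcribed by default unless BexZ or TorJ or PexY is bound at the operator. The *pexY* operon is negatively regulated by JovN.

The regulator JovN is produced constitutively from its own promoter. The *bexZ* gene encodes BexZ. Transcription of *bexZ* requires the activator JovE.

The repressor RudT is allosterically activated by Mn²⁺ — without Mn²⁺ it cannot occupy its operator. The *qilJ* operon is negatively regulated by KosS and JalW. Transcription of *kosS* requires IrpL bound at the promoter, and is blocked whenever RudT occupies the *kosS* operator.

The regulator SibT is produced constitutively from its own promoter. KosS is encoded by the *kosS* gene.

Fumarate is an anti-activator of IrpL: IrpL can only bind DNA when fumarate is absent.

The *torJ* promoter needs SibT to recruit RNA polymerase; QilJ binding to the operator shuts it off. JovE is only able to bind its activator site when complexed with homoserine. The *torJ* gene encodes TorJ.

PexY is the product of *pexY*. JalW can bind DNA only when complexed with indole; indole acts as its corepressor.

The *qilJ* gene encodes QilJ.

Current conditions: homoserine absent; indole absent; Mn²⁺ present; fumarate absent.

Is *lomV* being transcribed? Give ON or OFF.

Homoserine is absent, so JovE is inactive.
Required activator JovE is absent, so *bexZ* is not transcribed.
So BexZ is not produced.
Mn²⁺ is present, so RudT is active.
Fumarate is absent, so IrpL is active.
With repressor RudT bound, *kosS* is not transcribed.
So KosS is not produced.
Indole is absent, so JalW is inactive.
With no repressor bound, *qilJ* is transcribed.
So QilJ is produced and active.
SibT is produced constitutively and is active.
With repressor QilJ bound, *torJ* is not transcribed.
So TorJ is not produced.
JovN is produced constitutively and is active.
With repressor JovN bound, *pexY* is not transcribed.
So PexY is not produced.
With no repressor bound, *lomV* is transcribed.

ON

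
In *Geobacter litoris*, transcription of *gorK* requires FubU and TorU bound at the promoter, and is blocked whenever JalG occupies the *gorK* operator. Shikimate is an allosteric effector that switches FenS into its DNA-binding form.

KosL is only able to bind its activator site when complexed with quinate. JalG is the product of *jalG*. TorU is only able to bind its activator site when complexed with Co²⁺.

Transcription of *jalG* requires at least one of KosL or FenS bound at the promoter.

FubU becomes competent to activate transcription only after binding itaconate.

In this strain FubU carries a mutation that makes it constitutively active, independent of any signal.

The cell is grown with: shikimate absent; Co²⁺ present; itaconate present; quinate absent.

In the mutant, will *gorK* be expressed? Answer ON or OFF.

FubU is constitutively active in this strain.
Quinate is absent, so KosL is inactive.
Shikimate is absent, so FenS is inactive.
No activator is available at the *jalG* promoter, so *jalG* is not transcribed.
So JalG is not produced.
Co²⁺ is present, so TorU is active.
No repressor is bound and FubU and TorU are active, so *gorK* is transcribed.

ON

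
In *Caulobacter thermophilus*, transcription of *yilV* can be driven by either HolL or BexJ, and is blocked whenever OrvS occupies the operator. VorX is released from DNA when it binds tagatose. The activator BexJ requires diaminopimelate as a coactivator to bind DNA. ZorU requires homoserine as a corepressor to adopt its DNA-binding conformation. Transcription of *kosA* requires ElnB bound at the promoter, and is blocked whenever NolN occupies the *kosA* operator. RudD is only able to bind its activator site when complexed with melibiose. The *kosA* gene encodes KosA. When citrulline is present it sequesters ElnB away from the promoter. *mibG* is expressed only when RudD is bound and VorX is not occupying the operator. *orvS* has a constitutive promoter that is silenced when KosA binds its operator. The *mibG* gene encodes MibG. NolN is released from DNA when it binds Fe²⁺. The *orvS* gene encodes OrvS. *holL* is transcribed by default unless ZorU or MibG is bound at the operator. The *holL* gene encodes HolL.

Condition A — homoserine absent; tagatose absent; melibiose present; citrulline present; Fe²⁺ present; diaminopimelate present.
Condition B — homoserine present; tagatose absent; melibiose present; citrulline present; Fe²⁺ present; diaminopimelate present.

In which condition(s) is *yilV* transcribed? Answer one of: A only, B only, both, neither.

neither

Condition A:
Homoserine is absent, so ZorU is inactive.
Tagatose is absent, so VorX is active.
Melibiose is present, so RudD is active.
With repressor VorX bound, *mibG* is not transcribed.
So MibG is not produced.
With no repressor bound, *holL* is transcribed.
So HolL is produced and active.
Citrulline is present, so ElnB is inactive.
Fe²⁺ is present, so NolN is inactive.
Required activator ElnB is absent, so *kosA* is not transcribed.
So KosA is not produced.
With no repressor bound, *orvS* is transcribed.
So OrvS is produced and active.
Diaminopimelate is present, so BexJ is active.
With repressor OrvS bound, *yilV* is not transcribed.
→ *yilV* is OFF in A.
Condition B:
Homoserine is present, so ZorU is active.
Tagatose is absent, so VorX is active.
Melibiose is present, so RudD is active.
With repressor VorX bound, *mibG* is not transcribed.
So MibG is not produced.
With repressor ZorU bound, *holL* is not transcribed.
So HolL is not produced.
Citrulline is present, so ElnB is inactive.
Fe²⁺ is present, so NolN is inactive.
Required activator ElnB is absent, so *kosA* is not transcribed.
So KosA is not produced.
With no repressor bound, *orvS* is transcribed.
So OrvS is produced and active.
Diaminopimelate is present, so BexJ is active.
With repressor OrvS bound, *yilV* is not transcribed.
→ *yilV* is OFF in B.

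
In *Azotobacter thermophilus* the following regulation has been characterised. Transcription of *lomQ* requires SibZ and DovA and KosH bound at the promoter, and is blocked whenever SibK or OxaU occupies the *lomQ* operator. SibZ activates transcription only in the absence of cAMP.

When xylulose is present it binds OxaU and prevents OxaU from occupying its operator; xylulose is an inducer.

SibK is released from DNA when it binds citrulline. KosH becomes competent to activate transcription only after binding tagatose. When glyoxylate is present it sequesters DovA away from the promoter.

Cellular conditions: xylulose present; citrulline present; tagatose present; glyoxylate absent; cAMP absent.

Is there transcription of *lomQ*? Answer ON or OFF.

Citrulline is present, so SibK is inactive.
cAMP is absent, so SibZ is active.
Xylulose is present, so OxaU is inactive.
Glyoxylate is absent, so DovA is active.
Tagatose is present, so KosH is active.
No repressor is bound and SibZ and DovA and KosH are active, so *lomQ* is transcribed.

ON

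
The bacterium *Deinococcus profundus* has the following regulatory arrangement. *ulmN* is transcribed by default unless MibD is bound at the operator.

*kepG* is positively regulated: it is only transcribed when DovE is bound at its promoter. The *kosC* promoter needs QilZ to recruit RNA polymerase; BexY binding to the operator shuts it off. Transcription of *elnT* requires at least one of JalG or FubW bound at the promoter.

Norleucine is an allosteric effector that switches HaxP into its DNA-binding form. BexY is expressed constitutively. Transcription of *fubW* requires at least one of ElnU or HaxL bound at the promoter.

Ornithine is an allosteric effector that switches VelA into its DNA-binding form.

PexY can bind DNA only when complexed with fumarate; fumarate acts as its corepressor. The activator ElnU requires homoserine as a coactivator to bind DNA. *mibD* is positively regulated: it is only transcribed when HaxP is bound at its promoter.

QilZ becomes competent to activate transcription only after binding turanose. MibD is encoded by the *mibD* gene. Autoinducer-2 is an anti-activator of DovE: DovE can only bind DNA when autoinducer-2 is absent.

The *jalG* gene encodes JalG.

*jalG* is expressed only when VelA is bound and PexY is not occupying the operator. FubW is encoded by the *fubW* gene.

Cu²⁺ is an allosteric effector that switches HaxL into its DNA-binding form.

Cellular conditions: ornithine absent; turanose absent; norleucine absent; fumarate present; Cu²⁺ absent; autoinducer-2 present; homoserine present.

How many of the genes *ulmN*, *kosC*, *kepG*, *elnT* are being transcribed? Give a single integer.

2

Norleucine is absent, so HaxP is inactive.
Required activator HaxP is absent, so *mibD* is not transcribed.
So MibD is not produced.
With no repressor bound, *ulmN* is transcribed.
→ *ulmN* is ON.
BexY is produced constitutively and is active.
Turanose is absent, so QilZ is inactive.
With repressor BexY bound, *kosC* is not transcribed.
→ *kosC* is OFF.
Autoinducer-2 is present, so DovE is inactive.
Required activator DovE is absent, so *kepG* is not transcribed.
→ *kepG* is OFF.
Ornithine is absent, so VelA is inactive.
Fumarate is present, so PexY is active.
With repressor PexY bound, *jalG* is not transcribed.
So JalG is not produced.
Homoserine is present, so ElnU is active.
Cu²⁺ is absent, so HaxL is inactive.
Activator ElnU is present, so *fubW* is transcribed.
So FubW is produced and active.
Activator FubW is present, so *elnT* is transcribed.
→ *elnT* is ON.
2 of the 4 genes are transcribed.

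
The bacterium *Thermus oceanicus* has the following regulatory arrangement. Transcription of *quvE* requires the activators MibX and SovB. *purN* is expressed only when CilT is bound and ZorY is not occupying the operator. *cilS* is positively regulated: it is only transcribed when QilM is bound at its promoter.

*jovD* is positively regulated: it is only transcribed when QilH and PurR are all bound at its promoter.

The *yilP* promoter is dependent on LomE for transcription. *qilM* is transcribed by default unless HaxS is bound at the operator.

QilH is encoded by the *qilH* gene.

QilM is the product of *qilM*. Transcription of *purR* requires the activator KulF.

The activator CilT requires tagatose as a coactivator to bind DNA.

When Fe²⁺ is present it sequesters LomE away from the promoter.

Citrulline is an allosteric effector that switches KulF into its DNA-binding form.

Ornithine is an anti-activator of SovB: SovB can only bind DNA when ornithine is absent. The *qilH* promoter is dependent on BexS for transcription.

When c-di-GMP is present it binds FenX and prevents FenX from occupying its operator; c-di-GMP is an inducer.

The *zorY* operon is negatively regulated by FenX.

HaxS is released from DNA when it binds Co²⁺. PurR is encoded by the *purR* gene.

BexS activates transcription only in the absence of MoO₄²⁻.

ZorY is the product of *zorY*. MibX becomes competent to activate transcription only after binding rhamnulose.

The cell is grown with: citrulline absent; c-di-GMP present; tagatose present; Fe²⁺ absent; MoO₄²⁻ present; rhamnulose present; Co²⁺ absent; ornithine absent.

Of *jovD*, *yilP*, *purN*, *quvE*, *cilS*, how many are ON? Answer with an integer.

2

MoO₄²⁻ is present, so BexS is inactive.
Required activator BexS is absent, so *qilH* is not transcribed.
So QilH is not produced.
Citrulline is absent, so KulF is inactive.
Required activator KulF is absent, so *purR* is not transcribed.
So PurR is not produced.
Required activator QilH is absent, so *jovD* is not transcribed.
→ *jovD* is OFF.
Fe²⁺ is absent, so LomE is active.
No repressor is bound and LomE is active, so *yilP* is transcribed.
→ *yilP* is ON.
Tagatose is present, so CilT is active.
c-di-GMP is present, so FenX is inactive.
With no repressor bound, *zorY* is transcribed.
So ZorY is produced and active.
With repressor ZorY bound, *purN* is not transcribed.
→ *purN* is OFF.
Rhamnulose is present, so MibX is active.
Ornithine is absent, so SovB is active.
No repressor is bound and MibX and SovB are active, so *quvE* is transcribed.
→ *quvE* is ON.
Co²⁺ is absent, so HaxS is active.
With repressor HaxS bound, *qilM* is not transcribed.
So QilM is not produced.
Required activator QilM is absent, so *cilS* is not transcribed.
→ *cilS* is OFF.
2 of the 5 genes are transcribed.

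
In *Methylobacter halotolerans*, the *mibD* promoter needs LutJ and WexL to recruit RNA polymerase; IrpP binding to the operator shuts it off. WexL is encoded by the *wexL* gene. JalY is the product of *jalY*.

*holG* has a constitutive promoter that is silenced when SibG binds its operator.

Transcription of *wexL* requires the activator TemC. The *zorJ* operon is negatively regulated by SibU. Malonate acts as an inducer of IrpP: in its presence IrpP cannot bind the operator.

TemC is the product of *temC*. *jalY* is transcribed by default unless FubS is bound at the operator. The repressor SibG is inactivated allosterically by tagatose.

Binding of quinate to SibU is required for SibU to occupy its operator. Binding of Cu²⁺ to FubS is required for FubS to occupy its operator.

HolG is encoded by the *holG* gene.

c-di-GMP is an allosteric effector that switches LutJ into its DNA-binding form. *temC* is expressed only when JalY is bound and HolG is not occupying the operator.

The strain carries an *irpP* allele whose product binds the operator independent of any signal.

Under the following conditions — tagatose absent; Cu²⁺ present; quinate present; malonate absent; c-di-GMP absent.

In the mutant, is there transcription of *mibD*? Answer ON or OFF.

OFF

c-di-GMP is absent, so LutJ is inactive.
IrpP is constitutively active in this strain.
Cu²⁺ is present, so FubS is active.
With repressor FubS bound, *jalY* is not transcribed.
So JalY is not produced.
Tagatose is absent, so SibG is active.
With repressor SibG bound, *holG* is not transcribed.
So HolG is not produced.
Required activator JalY is absent, so *temC* is not transcribed.
So TemC is not produced.
Required activator TemC is absent, so *wexL* is not transcribed.
So WexL is not produced.
With repressor IrpP bound, *mibD* is not transcribed.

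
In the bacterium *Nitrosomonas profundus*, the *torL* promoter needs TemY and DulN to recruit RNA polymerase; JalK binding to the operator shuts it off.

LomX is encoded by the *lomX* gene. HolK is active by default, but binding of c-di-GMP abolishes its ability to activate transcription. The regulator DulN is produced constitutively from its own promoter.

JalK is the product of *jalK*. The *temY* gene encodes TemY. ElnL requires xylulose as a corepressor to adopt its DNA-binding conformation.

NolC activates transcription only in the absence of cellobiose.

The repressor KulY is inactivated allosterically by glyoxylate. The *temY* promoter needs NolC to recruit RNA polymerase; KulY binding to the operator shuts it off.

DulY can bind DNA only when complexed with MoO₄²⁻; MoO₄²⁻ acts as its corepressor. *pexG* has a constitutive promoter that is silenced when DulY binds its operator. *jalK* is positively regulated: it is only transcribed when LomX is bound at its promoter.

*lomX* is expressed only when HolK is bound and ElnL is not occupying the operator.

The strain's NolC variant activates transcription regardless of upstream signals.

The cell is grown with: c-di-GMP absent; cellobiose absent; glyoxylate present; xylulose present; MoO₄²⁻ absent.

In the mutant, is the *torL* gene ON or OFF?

Glyoxylate is present, so KulY is inactive.
NolC is constitutively active in this strain.
No repressor is bound and NolC is active, so *temY* is transcribed.
So TemY is produced and active.
Xylulose is present, so ElnL is active.
c-di-GMP is absent, so HolK is active.
With repressor ElnL bound, *lomX* is not transcribed.
So LomX is not produced.
Required activator LomX is absent, so *jalK* is not transcribed.
So JalK is not produced.
DulN is produced constitutively and is active.
No repressor is bound and TemY and DulN are active, so *torL* is transcribed.

ON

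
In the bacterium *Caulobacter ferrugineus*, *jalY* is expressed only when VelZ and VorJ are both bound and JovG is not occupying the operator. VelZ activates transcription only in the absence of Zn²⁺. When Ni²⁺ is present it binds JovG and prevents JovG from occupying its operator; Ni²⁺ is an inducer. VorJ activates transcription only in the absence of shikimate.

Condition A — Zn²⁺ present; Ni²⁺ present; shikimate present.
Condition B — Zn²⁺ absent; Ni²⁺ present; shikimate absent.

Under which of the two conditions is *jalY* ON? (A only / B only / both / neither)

Condition A:
Zn²⁺ is present, so VelZ is inactive.
Ni²⁺ is present, so JovG is inactive.
Shikimate is present, so VorJ is inactive.
Required activator VelZ is absent, so *jalY* is not transcribed.
→ *jalY* is OFF in A.
Condition B:
Zn²⁺ is absent, so VelZ is active.
Ni²⁺ is present, so JovG is inactive.
Shikimate is absent, so VorJ is active.
No repressor is bound and VelZ and VorJ are active, so *jalY* is transcribed.
→ *jalY* is ON in B.

B only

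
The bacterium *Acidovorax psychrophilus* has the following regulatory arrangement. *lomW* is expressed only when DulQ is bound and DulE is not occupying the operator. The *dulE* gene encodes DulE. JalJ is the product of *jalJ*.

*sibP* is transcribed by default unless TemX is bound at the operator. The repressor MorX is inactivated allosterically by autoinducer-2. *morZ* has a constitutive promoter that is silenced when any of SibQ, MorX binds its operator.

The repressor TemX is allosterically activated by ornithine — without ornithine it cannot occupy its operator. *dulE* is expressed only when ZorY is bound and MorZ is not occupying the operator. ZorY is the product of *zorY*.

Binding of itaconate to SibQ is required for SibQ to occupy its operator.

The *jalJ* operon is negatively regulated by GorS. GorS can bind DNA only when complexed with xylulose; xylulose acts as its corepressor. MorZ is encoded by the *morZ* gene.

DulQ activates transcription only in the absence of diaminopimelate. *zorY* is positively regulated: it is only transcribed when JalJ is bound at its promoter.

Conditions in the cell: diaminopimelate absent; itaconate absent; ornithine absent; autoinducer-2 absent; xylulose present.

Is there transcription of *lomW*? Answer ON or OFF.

Diaminopimelate is absent, so DulQ is active.
Xylulose is present, so GorS is active.
With repressor GorS bound, *jalJ* is not transcribed.
So JalJ is not produced.
Required activator JalJ is absent, so *zorY* is not transcribed.
So ZorY is not produced.
Itaconate is absent, so SibQ is inactive.
Autoinducer-2 is absent, so MorX is active.
With repressor MorX bound, *morZ* is not transcribed.
So MorZ is not produced.
Required activator ZorY is absent, so *dulE* is not transcribed.
So DulE is not produced.
No repressor is bound and DulQ is active, so *lomW* is transcribed.

ON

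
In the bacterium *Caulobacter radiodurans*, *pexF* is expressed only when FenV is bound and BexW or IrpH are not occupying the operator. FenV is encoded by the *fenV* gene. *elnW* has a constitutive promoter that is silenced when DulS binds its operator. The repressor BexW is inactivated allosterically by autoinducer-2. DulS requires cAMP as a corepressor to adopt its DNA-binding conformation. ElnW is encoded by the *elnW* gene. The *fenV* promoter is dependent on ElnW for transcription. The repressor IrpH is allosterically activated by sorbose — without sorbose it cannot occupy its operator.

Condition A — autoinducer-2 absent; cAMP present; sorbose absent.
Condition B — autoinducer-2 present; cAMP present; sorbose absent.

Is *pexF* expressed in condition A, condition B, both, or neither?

neither

Condition A:
Autoinducer-2 is absent, so BexW is active.
cAMP is present, so DulS is active.
With repressor DulS bound, *elnW* is not transcribed.
So ElnW is not produced.
Required activator ElnW is absent, so *fenV* is not transcribed.
So FenV is not produced.
Sorbose is absent, so IrpH is inactive.
With repressor BexW bound, *pexF* is not transcribed.
→ *pexF* is OFF in A.
Condition B:
Autoinducer-2 is present, so BexW is inactive.
cAMP is present, so DulS is active.
With repressor DulS bound, *elnW* is not transcribed.
So ElnW is not produced.
Required activator ElnW is absent, so *fenV* is not transcribed.
So FenV is not produced.
Sorbose is absent, so IrpH is inactive.
Required activator FenV is absent, so *pexF* is not transcribed.
→ *pexF* is OFF in B.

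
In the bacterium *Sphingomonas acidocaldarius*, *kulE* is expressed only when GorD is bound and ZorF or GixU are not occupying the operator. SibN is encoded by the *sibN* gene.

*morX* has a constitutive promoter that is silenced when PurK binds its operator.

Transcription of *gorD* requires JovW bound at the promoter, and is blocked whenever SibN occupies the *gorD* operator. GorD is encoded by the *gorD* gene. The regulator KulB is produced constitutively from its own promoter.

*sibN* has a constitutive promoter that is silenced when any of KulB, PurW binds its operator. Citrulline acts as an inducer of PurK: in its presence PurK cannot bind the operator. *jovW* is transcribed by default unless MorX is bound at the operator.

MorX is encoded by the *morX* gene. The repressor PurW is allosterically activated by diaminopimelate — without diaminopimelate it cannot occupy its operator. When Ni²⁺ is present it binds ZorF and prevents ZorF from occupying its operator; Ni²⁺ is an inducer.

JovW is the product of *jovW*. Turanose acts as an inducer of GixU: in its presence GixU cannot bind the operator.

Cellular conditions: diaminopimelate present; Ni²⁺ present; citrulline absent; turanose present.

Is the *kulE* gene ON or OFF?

ON

Ni²⁺ is present, so ZorF is inactive.
Turanose is present, so GixU is inactive.
KulB is produced constitutively and is active.
Diaminopimelate is present, so PurW is active.
With repressor KulB bound, *sibN* is not transcribed.
So SibN is not produced.
Citrulline is absent, so PurK is active.
With repressor PurK bound, *morX* is not transcribed.
So MorX is not produced.
With no repressor bound, *jovW* is transcribed.
So JovW is produced and active.
No repressor is bound and JovW is active, so *gorD* is transcribed.
So GorD is produced and active.
No repressor is bound and GorD is active, so *kulE* is transcribed.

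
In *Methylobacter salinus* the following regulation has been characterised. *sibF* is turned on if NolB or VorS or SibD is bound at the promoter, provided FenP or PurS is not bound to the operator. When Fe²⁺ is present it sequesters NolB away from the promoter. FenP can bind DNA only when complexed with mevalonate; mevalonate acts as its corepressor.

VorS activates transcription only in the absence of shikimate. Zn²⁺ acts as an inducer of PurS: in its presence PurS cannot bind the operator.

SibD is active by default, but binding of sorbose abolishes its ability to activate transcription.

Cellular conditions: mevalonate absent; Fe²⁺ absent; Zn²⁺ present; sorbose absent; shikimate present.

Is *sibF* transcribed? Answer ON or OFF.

Fe²⁺ is absent, so NolB is active.
Mevalonate is absent, so FenP is inactive.
Shikimate is present, so VorS is inactive.
Zn²⁺ is present, so PurS is inactive.
Sorbose is absent, so SibD is active.
Activator NolB is present, so *sibF* is transcribed.

ON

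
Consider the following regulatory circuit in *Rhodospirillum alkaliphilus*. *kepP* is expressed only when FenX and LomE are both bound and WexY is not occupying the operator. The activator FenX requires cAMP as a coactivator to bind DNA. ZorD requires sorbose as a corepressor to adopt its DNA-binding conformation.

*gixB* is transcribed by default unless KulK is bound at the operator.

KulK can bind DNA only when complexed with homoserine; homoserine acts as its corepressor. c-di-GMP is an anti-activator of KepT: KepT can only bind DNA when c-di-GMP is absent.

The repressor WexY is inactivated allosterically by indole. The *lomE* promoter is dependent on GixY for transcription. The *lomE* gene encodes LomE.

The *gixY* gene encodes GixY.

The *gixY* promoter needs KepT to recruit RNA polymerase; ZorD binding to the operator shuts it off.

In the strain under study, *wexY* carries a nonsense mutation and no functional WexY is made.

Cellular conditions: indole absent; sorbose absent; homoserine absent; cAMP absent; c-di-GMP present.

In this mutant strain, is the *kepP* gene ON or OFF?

OFF

cAMP is absent, so FenX is inactive.
c-di-GMP is present, so KepT is inactive.
Sorbose is absent, so ZorD is inactive.
Required activator KepT is absent, so *gixY* is not transcribed.
So GixY is not produced.
Required activator GixY is absent, so *lomE* is not transcribed.
So LomE is not produced.
WexY is non-functional in this strain, so it has no effect.
Required activator FenX is absent, so *kepP* is not transcribed.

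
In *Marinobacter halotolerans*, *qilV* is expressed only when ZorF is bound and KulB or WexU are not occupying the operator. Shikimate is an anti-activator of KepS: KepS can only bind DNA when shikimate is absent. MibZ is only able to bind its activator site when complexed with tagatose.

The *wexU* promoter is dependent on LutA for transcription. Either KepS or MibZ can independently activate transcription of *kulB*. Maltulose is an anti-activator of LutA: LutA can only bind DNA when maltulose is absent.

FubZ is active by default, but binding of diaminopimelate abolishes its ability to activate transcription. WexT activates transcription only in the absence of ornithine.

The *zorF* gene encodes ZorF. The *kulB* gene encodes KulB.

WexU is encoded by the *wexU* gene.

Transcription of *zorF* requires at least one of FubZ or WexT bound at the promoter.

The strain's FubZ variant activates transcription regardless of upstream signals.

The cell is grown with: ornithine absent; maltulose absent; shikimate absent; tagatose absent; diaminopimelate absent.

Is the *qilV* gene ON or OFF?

OFF

FubZ is constitutively active in this strain.
Ornithine is absent, so WexT is active.
Activator FubZ is present, so *zorF* is transcribed.
So ZorF is produced and active.
Shikimate is absent, so KepS is active.
Tagatose is absent, so MibZ is inactive.
Activator KepS is present, so *kulB* is transcribed.
So KulB is produced and active.
Maltulose is absent, so LutA is active.
No repressor is bound and LutA is active, so *wexU* is transcribed.
So WexU is produced and active.
With repressor KulB bound, *qilV* is not transcribed.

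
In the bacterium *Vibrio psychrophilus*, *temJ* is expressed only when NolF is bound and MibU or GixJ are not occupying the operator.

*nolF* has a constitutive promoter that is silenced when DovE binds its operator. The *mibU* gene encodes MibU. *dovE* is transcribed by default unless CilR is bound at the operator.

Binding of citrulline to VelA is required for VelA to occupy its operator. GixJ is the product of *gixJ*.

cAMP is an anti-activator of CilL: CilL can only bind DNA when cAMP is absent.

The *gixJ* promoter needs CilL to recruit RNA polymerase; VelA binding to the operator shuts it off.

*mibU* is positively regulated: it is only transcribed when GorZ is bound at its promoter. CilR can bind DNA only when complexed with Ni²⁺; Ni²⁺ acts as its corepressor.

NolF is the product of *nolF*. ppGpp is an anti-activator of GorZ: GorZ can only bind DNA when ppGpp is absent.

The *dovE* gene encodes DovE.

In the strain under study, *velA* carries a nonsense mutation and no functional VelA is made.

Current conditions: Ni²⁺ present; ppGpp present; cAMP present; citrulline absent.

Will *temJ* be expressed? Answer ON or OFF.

ON

Ni²⁺ is present, so CilR is active.
With repressor CilR bound, *dovE* is not transcribed.
So DovE is not produced.
With no repressor bound, *nolF* is transcribed.
So NolF is produced and active.
ppGpp is present, so GorZ is inactive.
Required activator GorZ is absent, so *mibU* is not transcribed.
So MibU is not produced.
VelA is non-functional in this strain, so it has no effect.
cAMP is present, so CilL is inactive.
Required activator CilL is absent, so *gixJ* is not transcribed.
So GixJ is not produced.
No repressor is bound and NolF is active, so *temJ* is transcribed.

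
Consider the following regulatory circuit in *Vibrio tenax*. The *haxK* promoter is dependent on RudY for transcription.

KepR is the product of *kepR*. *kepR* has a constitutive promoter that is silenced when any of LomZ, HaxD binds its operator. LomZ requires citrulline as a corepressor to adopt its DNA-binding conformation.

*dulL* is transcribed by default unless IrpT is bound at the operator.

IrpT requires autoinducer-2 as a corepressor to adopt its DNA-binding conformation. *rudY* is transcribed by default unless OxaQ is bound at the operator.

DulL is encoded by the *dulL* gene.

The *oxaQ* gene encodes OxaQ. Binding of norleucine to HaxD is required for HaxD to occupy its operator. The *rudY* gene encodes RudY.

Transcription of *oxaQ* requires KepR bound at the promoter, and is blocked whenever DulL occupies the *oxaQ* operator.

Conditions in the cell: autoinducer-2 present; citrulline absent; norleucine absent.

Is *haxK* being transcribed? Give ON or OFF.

Autoinducer-2 is present, so IrpT is active.
With repressor IrpT bound, *dulL* is not transcribed.
So DulL is not produced.
Citrulline is absent, so LomZ is inactive.
Norleucine is absent, so HaxD is inactive.
With no repressor bound, *kepR* is transcribed.
So KepR is produced and active.
No repressor is bound and KepR is active, so *oxaQ* is transcribed.
So OxaQ is produced and active.
With repressor OxaQ bound, *rudY* is not transcribed.
So RudY is not produced.
Required activator RudY is absent, so *haxK* is not transcribed.

OFF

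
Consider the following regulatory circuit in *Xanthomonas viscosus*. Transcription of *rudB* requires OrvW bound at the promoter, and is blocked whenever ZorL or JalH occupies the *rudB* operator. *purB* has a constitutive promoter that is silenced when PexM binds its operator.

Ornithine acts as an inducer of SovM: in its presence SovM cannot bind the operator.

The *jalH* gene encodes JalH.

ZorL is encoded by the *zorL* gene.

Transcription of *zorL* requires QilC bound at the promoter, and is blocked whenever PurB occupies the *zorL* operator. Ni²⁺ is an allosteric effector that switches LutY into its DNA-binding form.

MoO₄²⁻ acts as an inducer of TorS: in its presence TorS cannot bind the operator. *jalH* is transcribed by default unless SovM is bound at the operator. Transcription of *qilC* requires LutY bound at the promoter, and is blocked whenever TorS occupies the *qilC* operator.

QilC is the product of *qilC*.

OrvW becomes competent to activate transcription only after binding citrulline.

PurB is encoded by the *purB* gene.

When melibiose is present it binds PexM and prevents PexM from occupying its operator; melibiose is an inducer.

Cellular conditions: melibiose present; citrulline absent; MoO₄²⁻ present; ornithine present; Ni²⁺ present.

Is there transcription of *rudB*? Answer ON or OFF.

Melibiose is present, so PexM is inactive.
With no repressor bound, *purB* is transcribed.
So PurB is produced and active.
MoO₄²⁻ is present, so TorS is inactive.
Ni²⁺ is present, so LutY is active.
No repressor is bound and LutY is active, so *qilC* is transcribed.
So QilC is produced and active.
With repressor PurB bound, *zorL* is not transcribed.
So ZorL is not produced.
Citrulline is absent, so OrvW is inactive.
Ornithine is present, so SovM is inactive.
With no repressor bound, *jalH* is transcribed.
So JalH is produced and active.
With repressor JalH bound, *rudB* is not transcribed.

OFF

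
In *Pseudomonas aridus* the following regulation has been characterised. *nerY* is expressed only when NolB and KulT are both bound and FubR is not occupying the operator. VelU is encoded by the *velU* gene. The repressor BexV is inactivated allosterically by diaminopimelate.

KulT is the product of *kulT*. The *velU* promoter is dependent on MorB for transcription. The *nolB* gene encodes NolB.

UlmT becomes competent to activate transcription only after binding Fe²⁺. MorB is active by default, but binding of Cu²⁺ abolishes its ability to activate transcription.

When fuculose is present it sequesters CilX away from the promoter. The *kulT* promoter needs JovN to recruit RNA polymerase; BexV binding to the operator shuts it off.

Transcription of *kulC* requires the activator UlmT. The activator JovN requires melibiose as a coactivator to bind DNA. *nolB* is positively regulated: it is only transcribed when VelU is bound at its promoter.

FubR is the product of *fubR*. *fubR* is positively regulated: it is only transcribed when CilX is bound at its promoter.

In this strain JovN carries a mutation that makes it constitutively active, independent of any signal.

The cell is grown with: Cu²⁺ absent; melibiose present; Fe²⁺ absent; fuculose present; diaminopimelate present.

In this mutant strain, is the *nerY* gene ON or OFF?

Fuculose is present, so CilX is inactive.
Required activator CilX is absent, so *fubR* is not transcribed.
So FubR is not produced.
Cu²⁺ is absent, so MorB is active.
No repressor is bound and MorB is active, so *velU* is transcribed.
So VelU is produced and active.
No repressor is bound and VelU is active, so *nolB* is transcribed.
So NolB is produced and active.
JovN is constitutively active in this strain.
Diaminopimelate is present, so BexV is inactive.
No repressor is bound and JovN is active, so *kulT* is transcribed.
So KulT is produced and active.
No repressor is bound and NolB and KulT are active, so *nerY* is transcribed.

ON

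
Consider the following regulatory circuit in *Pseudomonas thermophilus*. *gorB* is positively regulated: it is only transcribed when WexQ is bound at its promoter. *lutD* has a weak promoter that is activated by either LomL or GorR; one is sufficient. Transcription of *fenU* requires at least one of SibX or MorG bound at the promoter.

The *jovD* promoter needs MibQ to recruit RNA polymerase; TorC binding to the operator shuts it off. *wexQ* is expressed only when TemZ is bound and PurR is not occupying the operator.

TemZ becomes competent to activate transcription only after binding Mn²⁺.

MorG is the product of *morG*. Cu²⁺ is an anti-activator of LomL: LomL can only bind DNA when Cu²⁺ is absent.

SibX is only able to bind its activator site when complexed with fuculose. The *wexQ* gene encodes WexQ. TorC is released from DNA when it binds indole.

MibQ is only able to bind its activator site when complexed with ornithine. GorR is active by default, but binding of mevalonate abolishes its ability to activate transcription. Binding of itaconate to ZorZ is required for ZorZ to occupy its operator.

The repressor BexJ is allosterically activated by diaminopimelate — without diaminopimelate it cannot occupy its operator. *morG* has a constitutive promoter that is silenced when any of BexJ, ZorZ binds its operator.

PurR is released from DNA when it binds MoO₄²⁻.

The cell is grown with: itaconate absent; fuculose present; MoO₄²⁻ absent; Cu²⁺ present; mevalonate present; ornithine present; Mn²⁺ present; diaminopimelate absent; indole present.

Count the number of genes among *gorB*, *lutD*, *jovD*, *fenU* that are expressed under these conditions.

2

Mn²⁺ is present, so TemZ is active.
MoO₄²⁻ is absent, so PurR is active.
With repressor PurR bound, *wexQ* is not transcribed.
So WexQ is not produced.
Required activator WexQ is absent, so *gorB* is not transcribed.
→ *gorB* is OFF.
Cu²⁺ is present, so LomL is inactive.
Mevalonate is present, so GorR is inactive.
No activator is available at the *lutD* promoter, so *lutD* is not transcribed.
→ *lutD* is OFF.
Indole is present, so TorC is inactive.
Ornithine is present, so MibQ is active.
No repressor is bound and MibQ is active, so *jovD* is transcribed.
→ *jovD* is ON.
Fuculose is present, so SibX is active.
Diaminopimelate is absent, so BexJ is inactive.
Itaconate is absent, so ZorZ is inactive.
With no repressor bound, *morG* is transcribed.
So MorG is produced and active.
Activator SibX is present, so *fenU* is transcribed.
→ *fenU* is ON.
2 of the 4 genes are transcribed.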